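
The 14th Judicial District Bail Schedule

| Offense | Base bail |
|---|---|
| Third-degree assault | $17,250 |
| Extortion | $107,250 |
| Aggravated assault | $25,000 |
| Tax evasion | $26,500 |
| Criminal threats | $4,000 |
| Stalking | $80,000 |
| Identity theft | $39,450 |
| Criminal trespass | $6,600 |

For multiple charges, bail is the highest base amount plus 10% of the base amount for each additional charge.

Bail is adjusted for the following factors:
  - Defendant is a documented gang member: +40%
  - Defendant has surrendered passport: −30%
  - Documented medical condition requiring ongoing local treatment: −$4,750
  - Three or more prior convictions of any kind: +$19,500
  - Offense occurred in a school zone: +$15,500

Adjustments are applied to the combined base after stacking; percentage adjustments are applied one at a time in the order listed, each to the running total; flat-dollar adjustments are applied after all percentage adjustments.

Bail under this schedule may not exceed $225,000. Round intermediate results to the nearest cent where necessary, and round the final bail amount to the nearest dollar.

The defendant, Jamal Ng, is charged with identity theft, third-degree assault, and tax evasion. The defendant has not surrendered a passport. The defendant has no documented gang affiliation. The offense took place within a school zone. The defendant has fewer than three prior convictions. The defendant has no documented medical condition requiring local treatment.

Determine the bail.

$59,325

Base amounts from the schedule: identity theft $39,450; third-degree assault $17,250; tax evasion $26,500.
Stacking rule: highest base plus 10% of each additional charge. Highest is identity theft at $39,450. Additional: $17,250 × 10% = $1,725; $26,500 × 10% = $2,650. Combined base = $39,450 + $4,375 = $43,825.
Offense occurred in a school zone (+$15,500 flat): $43,825 + $15,500 = $59,325.
$59,325 is within the $225,000 maximum.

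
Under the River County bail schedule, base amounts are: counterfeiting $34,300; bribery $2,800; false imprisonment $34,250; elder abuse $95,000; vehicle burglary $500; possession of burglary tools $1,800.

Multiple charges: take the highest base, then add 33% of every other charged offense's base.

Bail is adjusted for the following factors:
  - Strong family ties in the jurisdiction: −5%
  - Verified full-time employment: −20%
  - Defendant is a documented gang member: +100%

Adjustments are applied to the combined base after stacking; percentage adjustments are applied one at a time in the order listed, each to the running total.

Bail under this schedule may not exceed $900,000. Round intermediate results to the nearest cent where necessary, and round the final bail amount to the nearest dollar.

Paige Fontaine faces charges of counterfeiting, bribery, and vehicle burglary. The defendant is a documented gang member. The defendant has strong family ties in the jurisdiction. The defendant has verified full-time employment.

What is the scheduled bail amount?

$53,791

Base amounts from the schedule: counterfeiting $34,300; bribery $2,800; vehicle burglary $500.
Stacking rule: highest base plus 33% of each additional charge. Highest is counterfeiting at $34,300. Additional: $2,800 × 33% = $924; $500 × 33% = $165. Combined base = $34,300 + $1,089 = $35,389.
Strong family ties in the jurisdiction (−5%): $35,389 × 0.95 = $33,619.55.
Verified full-time employment (−20%): $33,619.55 × 0.8 = $26,895.64.
Defendant is a documented gang member (+100%): $26,895.64 × 2 = $53,791.28.
$53,791.28 is within the $900,000 maximum.
Rounded to the nearest dollar: $53,791.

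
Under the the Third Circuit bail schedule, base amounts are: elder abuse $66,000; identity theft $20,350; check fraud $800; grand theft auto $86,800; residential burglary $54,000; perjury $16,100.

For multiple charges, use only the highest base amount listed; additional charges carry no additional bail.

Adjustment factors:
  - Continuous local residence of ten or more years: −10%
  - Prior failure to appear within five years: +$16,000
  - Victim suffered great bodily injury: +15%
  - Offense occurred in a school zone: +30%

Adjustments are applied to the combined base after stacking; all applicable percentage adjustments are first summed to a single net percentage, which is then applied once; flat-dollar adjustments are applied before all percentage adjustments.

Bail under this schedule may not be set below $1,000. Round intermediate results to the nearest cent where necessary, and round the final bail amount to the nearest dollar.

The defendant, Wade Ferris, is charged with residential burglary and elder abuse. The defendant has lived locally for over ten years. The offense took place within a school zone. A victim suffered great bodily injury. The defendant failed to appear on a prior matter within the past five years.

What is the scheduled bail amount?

Base amounts from the schedule: residential burglary $54,000; elder abuse $66,000.
Stacking rule: use the highest base only. Highest is elder abuse at $66,000. Combined base = $66,000.
Prior failure to appear within five years (+$16,000 flat): $66,000 + $16,000 = $82,000.
Net percentage adjustment: −10% +15% +30% = +35%. $82,000 × 1.35 = $110,700.
$110,700 is at or above the $1,000 minimum.

$110,700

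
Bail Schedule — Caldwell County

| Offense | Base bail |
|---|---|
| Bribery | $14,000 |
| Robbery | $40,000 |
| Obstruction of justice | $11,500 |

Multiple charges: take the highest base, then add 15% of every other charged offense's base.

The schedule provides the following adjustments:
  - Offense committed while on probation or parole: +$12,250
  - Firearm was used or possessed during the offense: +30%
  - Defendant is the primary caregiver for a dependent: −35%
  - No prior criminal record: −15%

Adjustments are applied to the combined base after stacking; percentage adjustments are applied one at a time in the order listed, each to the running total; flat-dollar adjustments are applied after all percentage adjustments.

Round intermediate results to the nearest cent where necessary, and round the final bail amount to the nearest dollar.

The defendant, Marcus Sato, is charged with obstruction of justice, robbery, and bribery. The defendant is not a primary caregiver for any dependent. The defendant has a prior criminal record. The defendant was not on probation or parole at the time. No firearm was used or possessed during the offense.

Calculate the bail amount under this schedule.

Base amounts from the schedule: obstruction of justice $11,500; robbery $40,000; bribery $14,000.
Stacking rule: highest base plus 15% of each additional charge. Highest is robbery at $40,000. Additional: $11,500 × 15% = $1,725; $14,000 × 15% = $2,100. Combined base = $40,000 + $3,825 = $43,825.
No adjustment factors apply to this defendant.

$43,825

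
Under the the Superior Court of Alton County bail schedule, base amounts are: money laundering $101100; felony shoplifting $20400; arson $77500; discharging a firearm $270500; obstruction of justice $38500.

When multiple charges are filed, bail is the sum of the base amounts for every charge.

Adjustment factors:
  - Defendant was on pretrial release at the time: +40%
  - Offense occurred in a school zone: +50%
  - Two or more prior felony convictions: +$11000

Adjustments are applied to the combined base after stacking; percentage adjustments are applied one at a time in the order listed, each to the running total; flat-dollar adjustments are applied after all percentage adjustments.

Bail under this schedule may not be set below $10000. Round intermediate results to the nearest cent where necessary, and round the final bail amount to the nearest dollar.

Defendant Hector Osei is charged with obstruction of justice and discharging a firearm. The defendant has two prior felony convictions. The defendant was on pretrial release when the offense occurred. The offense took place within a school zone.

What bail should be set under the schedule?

$659900

Base amounts from the schedule: obstruction of justice $38500; discharging a firearm $270500.
Stacking rule: sum of all bases. $38500 + $270500 = $309000.
Defendant was on pretrial release at the time (+40%): $309000 × 1.4 = $432600.
Offense occurred in a school zone (+50%): $432600 × 1.5 = $648900.
Two or more prior felony convictions (+$11000 flat): $648900 + $11000 = $659900.
$659900 is at or above the $10000 minimum.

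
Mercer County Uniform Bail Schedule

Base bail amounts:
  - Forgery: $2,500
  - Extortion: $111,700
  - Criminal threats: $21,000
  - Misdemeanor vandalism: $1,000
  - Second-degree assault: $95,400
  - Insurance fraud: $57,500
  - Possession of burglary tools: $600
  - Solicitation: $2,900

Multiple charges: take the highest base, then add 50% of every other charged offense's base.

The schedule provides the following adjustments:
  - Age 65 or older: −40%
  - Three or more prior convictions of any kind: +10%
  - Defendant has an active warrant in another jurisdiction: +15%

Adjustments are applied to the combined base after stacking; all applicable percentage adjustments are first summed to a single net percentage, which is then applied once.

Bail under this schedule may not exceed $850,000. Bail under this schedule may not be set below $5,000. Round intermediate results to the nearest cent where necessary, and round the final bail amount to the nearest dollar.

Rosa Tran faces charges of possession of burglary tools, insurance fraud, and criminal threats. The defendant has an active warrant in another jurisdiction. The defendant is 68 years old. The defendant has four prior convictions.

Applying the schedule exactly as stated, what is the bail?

Base amounts from the schedule: possession of burglary tools $600; insurance fraud $57,500; criminal threats $21,000.
Stacking rule: highest base plus 50% of each additional charge. Highest is insurance fraud at $57,500. Additional: $600 × 50% = $300; $21,000 × 50% = $10,500. Combined base = $57,500 + $10,800 = $68,300.
Net percentage adjustment: −40% +10% +15% = −15%. $68,300 × 0.85 = $58,055.
$58,055 is within the $850,000 maximum.
$58,055 is at or above the $5,000 minimum.

$58,055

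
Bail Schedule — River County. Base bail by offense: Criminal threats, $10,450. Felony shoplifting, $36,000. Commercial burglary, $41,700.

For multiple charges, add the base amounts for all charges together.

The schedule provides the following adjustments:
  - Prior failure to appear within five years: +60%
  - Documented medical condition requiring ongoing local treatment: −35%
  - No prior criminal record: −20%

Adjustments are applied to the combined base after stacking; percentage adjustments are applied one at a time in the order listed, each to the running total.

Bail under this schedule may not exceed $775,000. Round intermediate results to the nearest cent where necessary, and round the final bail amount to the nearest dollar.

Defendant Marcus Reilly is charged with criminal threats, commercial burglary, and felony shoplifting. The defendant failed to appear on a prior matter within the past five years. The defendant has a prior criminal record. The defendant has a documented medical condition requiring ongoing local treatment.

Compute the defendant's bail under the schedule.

$91,676

Base amounts from the schedule: criminal threats $10,450; commercial burglary $41,700; felony shoplifting $36,000.
Stacking rule: sum of all bases. $10,450 + $41,700 + $36,000 = $88,150.
Prior failure to appear within five years (+60%): $88,150 × 1.6 = $141,040.
Documented medical condition requiring ongoing local treatment (−35%): $141,040 × 0.65 = $91,676.
$91,676 is within the $775,000 maximum.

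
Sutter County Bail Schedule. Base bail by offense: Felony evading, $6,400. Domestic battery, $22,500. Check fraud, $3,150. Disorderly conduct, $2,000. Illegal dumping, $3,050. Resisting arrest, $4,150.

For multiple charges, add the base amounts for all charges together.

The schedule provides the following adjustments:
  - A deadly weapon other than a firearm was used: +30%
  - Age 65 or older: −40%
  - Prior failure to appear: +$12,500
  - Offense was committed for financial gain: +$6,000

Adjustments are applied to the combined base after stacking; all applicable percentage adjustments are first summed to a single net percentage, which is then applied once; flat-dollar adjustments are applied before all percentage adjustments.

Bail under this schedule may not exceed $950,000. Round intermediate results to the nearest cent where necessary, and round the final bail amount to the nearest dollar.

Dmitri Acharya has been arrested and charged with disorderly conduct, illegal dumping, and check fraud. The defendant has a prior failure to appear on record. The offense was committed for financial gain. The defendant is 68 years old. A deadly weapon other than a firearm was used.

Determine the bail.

Base amounts from the schedule: disorderly conduct $2,000; illegal dumping $3,050; check fraud $3,150.
Stacking rule: sum of all bases. $2,000 + $3,050 + $3,150 = $8,200.
Prior failure to appear (+$12,500 flat): $8,200 + $12,500 = $20,700.
Offense was committed for financial gain (+$6,000 flat): $20,700 + $6,000 = $26,700.
Net percentage adjustment: +30% −40% = −10%. $26,700 × 0.9 = $24,030.
$24,030 is within the $950,000 maximum.

$24,030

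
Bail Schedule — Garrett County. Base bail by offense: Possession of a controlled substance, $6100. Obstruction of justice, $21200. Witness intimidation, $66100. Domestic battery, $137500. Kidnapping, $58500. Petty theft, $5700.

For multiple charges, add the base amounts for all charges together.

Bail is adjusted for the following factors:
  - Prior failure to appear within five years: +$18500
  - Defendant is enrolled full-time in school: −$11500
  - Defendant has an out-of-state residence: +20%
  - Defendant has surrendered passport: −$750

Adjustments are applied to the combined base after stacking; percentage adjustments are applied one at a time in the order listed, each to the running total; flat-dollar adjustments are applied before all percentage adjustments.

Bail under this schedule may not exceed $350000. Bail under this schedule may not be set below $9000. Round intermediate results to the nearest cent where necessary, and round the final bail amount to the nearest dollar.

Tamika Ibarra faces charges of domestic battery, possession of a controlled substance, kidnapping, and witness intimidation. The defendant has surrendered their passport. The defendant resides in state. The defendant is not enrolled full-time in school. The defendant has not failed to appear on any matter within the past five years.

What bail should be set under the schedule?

$267450

Base amounts from the schedule: domestic battery $137500; possession of a controlled substance $6100; kidnapping $58500; witness intimidation $66100.
Stacking rule: sum of all bases. $137500 + $6100 + $58500 + $66100 = $268200.
Defendant has surrendered passport (−$750 flat): $268200 − $750 = $267450.
$267450 is within the $350000 maximum.
$267450 is at or above the $9000 minimum.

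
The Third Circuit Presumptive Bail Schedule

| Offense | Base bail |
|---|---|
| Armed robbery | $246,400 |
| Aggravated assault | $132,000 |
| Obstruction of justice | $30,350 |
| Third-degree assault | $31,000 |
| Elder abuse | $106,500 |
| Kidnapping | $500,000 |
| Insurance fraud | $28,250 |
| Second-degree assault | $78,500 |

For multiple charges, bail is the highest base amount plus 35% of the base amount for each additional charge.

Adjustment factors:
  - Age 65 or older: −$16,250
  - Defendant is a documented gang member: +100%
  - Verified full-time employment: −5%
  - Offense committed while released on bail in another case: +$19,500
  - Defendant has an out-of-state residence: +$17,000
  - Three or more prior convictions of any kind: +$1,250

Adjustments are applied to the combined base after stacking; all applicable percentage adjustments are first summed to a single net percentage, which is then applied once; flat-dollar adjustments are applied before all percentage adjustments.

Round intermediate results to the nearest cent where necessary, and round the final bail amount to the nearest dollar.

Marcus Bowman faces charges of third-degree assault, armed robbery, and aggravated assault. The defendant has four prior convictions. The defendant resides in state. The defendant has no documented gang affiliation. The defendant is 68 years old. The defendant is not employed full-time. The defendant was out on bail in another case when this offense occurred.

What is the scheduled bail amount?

Base amounts from the schedule: third-degree assault $31,000; armed robbery $246,400; aggravated assault $132,000.
Stacking rule: highest base plus 35% of each additional charge. Highest is armed robbery at $246,400. Additional: $31,000 × 35% = $10,850; $132,000 × 35% = $46,200. Combined base = $246,400 + $57,050 = $303,450.
Age 65 or older (−$16,250 flat): $303,450 − $16,250 = $287,200.
Offense committed while released on bail in another case (+$19,500 flat): $287,200 + $19,500 = $306,700.
Three or more prior convictions of any kind (+$1,250 flat): $306,700 + $1,250 = $307,950.

$307,950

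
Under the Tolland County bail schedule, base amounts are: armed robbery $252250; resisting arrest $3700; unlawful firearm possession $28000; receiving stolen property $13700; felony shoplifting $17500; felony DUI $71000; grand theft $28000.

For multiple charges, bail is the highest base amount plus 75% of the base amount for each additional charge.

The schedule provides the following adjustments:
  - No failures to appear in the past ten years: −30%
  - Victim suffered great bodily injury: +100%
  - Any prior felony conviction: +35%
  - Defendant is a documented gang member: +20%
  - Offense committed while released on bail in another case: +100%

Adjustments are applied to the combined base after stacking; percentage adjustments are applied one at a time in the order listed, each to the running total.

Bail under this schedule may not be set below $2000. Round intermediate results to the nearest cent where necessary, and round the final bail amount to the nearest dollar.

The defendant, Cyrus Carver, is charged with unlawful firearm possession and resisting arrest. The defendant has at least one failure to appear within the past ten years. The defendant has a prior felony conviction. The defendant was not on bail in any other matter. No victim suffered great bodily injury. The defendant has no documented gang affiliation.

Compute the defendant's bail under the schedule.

Base amounts from the schedule: unlawful firearm possession $28000; resisting arrest $3700.
Stacking rule: highest base plus 75% of each additional charge. Highest is unlawful firearm possession at $28000. Additional: $3700 × 75% = $2775. Combined base = $28000 + $2775 = $30775.
Any prior felony conviction (+35%): $30775 × 1.35 = $41546.25.
$41546.25 is at or above the $2000 minimum.
Rounded to the nearest dollar: $41546.

$41546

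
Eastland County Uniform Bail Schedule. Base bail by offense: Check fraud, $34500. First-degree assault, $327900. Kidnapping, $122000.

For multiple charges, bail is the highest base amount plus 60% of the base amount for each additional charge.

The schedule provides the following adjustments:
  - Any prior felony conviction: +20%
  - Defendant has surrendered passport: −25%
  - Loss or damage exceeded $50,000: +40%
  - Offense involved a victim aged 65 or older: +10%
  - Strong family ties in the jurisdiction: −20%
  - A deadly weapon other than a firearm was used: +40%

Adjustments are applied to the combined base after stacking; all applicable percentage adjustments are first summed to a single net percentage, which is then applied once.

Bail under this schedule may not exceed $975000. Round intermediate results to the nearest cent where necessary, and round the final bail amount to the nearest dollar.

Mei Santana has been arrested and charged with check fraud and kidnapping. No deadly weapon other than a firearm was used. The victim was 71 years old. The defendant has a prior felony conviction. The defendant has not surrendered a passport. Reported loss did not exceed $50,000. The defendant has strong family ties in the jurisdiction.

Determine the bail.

$156970

Base amounts from the schedule: check fraud $34500; kidnapping $122000.
Stacking rule: highest base plus 60% of each additional charge. Highest is kidnapping at $122000. Additional: $34500 × 60% = $20700. Combined base = $122000 + $20700 = $142700.
Net percentage adjustment: +20% +10% −20% = +10%. $142700 × 1.1 = $156970.
$156970 is within the $975000 maximum.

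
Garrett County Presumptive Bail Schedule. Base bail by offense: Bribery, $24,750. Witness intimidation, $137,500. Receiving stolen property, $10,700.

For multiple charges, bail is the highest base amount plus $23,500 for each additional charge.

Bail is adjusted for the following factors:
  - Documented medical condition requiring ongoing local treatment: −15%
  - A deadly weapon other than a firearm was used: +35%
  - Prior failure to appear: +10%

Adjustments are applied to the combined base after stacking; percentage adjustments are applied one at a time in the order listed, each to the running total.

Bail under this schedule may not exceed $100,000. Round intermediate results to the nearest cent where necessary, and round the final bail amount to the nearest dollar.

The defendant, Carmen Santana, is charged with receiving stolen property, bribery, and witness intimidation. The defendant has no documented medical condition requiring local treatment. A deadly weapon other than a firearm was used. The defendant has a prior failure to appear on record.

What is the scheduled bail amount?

Base amounts from the schedule: receiving stolen property $10,700; bribery $24,750; witness intimidation $137,500.
Stacking rule: highest base plus $23,500 per additional charge. Highest is witness intimidation at $137,500; 2 additional charges → +$47,000. Combined base = $184,500.
A deadly weapon other than a firearm was used (+35%): $184,500 × 1.35 = $249,075.
Prior failure to appear (+10%): $249,075 × 1.1 = $273,982.50.
Result $273,982.50 exceeds the maximum of $100,000; bail is capped at $100,000.

$100,000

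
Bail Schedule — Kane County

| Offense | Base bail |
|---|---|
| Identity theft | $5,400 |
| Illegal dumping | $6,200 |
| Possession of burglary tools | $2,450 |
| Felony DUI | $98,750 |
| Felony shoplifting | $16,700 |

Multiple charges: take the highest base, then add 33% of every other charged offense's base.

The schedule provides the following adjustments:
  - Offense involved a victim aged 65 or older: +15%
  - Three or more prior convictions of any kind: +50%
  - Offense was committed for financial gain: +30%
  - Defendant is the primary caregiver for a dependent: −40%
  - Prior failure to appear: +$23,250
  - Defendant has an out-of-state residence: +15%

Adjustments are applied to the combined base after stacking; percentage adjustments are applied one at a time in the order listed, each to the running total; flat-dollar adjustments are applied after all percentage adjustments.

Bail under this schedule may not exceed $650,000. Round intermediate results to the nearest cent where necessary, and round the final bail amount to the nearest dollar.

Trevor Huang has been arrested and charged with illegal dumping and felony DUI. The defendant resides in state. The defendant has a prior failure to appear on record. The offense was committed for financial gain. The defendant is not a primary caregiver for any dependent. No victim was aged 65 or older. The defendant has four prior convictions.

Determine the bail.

$219,802

Base amounts from the schedule: illegal dumping $6,200; felony DUI $98,750.
Stacking rule: highest base plus 33% of each additional charge. Highest is felony DUI at $98,750. Additional: $6,200 × 33% = $2,046. Combined base = $98,750 + $2,046 = $100,796.
Three or more prior convictions of any kind (+50%): $100,796 × 1.5 = $151,194.
Offense was committed for financial gain (+30%): $151,194 × 1.3 = $196,552.20.
Prior failure to appear (+$23,250 flat): $196,552.20 + $23,250 = $219,802.20.
$219,802.20 is within the $650,000 maximum.
Rounded to the nearest dollar: $219,802.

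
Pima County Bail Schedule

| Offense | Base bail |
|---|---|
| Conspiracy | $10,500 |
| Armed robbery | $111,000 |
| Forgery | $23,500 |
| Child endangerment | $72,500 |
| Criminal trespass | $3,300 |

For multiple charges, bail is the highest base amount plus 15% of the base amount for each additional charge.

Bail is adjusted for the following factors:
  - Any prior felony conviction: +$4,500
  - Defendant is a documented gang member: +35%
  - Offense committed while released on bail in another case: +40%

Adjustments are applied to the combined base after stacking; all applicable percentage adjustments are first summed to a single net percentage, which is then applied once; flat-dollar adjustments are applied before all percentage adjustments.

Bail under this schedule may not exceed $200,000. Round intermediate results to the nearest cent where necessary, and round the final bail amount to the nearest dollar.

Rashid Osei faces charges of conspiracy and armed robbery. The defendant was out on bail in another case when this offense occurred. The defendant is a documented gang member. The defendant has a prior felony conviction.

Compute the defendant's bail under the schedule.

Base amounts from the schedule: conspiracy $10,500; armed robbery $111,000.
Stacking rule: highest base plus 15% of each additional charge. Highest is armed robbery at $111,000. Additional: $10,500 × 15% = $1,575. Combined base = $111,000 + $1,575 = $112,575.
Any prior felony conviction (+$4,500 flat): $112,575 + $4,500 = $117,075.
Net percentage adjustment: +35% +40% = +75%. $117,075 × 1.75 = $204,881.25.
Result $204,881.25 exceeds the maximum of $200,000; bail is capped at $200,000.

$200,000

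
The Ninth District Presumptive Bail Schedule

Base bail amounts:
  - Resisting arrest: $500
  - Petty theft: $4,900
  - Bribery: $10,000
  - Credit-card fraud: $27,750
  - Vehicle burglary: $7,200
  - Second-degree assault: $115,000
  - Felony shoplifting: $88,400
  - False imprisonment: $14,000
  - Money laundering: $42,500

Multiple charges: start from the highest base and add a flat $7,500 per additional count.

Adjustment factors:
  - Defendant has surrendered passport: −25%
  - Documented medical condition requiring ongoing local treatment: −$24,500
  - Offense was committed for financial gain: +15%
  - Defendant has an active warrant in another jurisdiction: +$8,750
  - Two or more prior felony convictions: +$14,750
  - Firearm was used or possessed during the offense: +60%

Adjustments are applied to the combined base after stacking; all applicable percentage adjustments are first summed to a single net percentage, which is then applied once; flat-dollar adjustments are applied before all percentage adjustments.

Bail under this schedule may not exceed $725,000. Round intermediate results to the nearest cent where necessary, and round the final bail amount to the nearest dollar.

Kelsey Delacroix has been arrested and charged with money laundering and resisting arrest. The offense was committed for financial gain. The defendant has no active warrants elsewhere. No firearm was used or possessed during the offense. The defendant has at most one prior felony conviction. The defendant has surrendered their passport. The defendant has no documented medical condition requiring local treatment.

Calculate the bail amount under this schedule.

Base amounts from the schedule: money laundering $42,500; resisting arrest $500.
Stacking rule: highest base plus $7,500 per additional charge. Highest is money laundering at $42,500; 1 additional charge → +$7,500. Combined base = $50,000.
Net percentage adjustment: −25% +15% = −10%. $50,000 × 0.9 = $45,000.
$45,000 is within the $725,000 maximum.

$45,000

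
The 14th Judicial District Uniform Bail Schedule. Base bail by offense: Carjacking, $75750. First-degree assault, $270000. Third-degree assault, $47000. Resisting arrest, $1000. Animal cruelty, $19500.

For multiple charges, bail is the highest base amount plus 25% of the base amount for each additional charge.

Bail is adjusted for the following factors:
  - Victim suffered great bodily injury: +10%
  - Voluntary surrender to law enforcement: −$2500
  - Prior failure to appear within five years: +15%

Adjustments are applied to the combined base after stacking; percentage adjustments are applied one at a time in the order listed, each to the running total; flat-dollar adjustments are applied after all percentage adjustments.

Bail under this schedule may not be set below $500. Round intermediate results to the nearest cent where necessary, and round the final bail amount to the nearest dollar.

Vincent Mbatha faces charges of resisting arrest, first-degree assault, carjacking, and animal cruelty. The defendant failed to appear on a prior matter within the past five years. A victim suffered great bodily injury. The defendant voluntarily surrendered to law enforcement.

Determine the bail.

$369489

Base amounts from the schedule: resisting arrest $1000; first-degree assault $270000; carjacking $75750; animal cruelty $19500.
Stacking rule: highest base plus 25% of each additional charge. Highest is first-degree assault at $270000. Additional: $1000 × 25% = $250; $75750 × 25% = $18937.50; $19500 × 25% = $4875. Combined base = $270000 + $24062.50 = $294062.50.
Victim suffered great bodily injury (+10%): $294062.50 × 1.1 = $323468.75.
Prior failure to appear within five years (+15%): $323468.75 × 1.15 = $371989.06.
Voluntary surrender to law enforcement (−$2500 flat): $371989.06 − $2500 = $369489.06.
$369489.06 is at or above the $500 minimum.
Rounded to the nearest dollar: $369489.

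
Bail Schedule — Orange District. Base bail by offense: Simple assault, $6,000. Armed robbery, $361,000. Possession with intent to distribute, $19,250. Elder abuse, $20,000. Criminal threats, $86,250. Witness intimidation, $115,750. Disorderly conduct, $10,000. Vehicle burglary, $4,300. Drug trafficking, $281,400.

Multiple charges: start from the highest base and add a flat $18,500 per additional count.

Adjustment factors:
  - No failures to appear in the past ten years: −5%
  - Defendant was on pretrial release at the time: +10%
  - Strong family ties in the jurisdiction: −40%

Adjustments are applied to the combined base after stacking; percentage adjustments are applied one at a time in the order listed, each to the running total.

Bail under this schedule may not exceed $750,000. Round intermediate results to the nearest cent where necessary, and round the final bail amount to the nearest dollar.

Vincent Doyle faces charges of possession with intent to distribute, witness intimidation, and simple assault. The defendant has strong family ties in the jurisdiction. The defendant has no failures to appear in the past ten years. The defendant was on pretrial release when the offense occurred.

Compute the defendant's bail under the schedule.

$95,774

Base amounts from the schedule: possession with intent to distribute $19,250; witness intimidation $115,750; simple assault $6,000.
Stacking rule: highest base plus $18,500 per additional charge. Highest is witness intimidation at $115,750; 2 additional charges → +$37,000. Combined base = $152,750.
No failures to appear in the past ten years (−5%): $152,750 × 0.95 = $145,112.50.
Defendant was on pretrial release at the time (+10%): $145,112.50 × 1.1 = $159,623.75.
Strong family ties in the jurisdiction (−40%): $159,623.75 × 0.6 = $95,774.25.
$95,774.25 is within the $750,000 maximum.
Rounded to the nearest dollar: $95,774.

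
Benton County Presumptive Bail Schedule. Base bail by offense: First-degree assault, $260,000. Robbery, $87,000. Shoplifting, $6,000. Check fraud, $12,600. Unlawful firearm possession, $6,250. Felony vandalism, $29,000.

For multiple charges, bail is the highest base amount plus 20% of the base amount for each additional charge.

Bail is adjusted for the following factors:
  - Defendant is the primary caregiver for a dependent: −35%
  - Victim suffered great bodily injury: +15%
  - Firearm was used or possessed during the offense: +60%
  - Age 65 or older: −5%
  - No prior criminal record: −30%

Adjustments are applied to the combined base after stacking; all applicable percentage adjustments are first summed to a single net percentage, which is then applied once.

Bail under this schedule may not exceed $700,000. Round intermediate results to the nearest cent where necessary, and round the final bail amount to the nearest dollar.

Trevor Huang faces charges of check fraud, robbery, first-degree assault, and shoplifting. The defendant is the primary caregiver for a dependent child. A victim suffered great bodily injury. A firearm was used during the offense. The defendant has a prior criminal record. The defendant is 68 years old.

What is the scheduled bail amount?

Base amounts from the schedule: check fraud $12,600; robbery $87,000; first-degree assault $260,000; shoplifting $6,000.
Stacking rule: highest base plus 20% of each additional charge. Highest is first-degree assault at $260,000. Additional: $12,600 × 20% = $2,520; $87,000 × 20% = $17,400; $6,000 × 20% = $1,200. Combined base = $260,000 + $21,120 = $281,120.
Net percentage adjustment: −35% +15% +60% −5% = +35%. $281,120 × 1.35 = $379,512.
$379,512 is within the $700,000 maximum.

$379,512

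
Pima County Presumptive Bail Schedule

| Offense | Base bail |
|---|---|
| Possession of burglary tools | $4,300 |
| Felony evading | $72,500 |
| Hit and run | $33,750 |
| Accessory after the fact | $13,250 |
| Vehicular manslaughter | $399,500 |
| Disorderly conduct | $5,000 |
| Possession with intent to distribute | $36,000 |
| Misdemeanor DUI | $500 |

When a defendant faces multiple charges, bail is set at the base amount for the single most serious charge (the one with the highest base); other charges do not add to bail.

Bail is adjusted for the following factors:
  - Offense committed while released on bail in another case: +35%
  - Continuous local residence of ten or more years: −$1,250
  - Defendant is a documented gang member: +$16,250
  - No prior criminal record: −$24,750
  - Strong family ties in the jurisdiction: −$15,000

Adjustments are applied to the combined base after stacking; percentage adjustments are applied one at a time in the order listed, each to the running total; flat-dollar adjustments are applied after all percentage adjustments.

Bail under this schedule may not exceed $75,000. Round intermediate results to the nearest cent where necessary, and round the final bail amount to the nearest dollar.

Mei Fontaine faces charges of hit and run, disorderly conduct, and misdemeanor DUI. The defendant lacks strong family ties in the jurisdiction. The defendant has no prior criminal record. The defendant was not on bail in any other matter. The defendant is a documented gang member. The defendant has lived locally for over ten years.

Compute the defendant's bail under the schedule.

$24,000

Base amounts from the schedule: hit and run $33,750; disorderly conduct $5,000; misdemeanor DUI $500.
Stacking rule: use the highest base only. Highest is hit and run at $33,750. Combined base = $33,750.
Continuous local residence of ten or more years (−$1,250 flat): $33,750 − $1,250 = $32,500.
Defendant is a documented gang member (+$16,250 flat): $32,500 + $16,250 = $48,750.
No prior criminal record (−$24,750 flat): $48,750 − $24,750 = $24,000.
$24,000 is within the $75,000 maximum.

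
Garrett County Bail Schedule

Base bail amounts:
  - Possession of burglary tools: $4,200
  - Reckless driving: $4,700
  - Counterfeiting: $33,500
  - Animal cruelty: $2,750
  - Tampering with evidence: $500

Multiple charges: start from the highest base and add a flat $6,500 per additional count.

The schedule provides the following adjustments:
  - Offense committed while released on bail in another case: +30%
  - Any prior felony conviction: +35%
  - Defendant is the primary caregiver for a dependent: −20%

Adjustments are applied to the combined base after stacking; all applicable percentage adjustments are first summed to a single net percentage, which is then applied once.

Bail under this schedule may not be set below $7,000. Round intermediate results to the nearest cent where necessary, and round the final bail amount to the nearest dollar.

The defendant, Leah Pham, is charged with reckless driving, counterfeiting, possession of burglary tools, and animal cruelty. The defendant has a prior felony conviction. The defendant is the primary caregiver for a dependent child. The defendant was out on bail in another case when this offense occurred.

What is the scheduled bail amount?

Base amounts from the schedule: reckless driving $4,700; counterfeiting $33,500; possession of burglary tools $4,200; animal cruelty $2,750.
Stacking rule: highest base plus $6,500 per additional charge. Highest is counterfeiting at $33,500; 3 additional charges → +$19,500. Combined base = $53,000.
Net percentage adjustment: +30% +35% −20% = +45%. $53,000 × 1.45 = $76,850.
$76,850 is at or above the $7,000 minimum.

$76,850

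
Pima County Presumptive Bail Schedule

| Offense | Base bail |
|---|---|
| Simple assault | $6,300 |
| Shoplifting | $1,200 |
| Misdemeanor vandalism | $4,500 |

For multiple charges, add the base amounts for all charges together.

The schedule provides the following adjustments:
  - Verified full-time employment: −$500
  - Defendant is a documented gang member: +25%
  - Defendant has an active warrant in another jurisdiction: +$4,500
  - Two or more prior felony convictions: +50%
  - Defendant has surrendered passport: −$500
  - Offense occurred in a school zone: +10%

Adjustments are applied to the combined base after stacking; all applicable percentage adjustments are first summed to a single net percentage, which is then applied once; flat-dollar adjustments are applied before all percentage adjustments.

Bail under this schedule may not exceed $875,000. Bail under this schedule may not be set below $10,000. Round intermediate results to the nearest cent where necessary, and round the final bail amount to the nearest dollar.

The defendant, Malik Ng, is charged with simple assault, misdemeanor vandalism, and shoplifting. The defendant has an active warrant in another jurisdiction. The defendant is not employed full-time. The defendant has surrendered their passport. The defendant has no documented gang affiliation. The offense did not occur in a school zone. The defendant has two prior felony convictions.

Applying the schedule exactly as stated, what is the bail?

$24,000

Base amounts from the schedule: simple assault $6,300; misdemeanor vandalism $4,500; shoplifting $1,200.
Stacking rule: sum of all bases. $6,300 + $4,500 + $1,200 = $12,000.
Defendant has an active warrant in another jurisdiction (+$4,500 flat): $12,000 + $4,500 = $16,500.
Defendant has surrendered passport (−$500 flat): $16,500 − $500 = $16,000.
Two or more prior felony convictions (+50%): $16,000 × 1.5 = $24,000.
$24,000 is within the $875,000 maximum.
$24,000 is at or above the $10,000 minimum.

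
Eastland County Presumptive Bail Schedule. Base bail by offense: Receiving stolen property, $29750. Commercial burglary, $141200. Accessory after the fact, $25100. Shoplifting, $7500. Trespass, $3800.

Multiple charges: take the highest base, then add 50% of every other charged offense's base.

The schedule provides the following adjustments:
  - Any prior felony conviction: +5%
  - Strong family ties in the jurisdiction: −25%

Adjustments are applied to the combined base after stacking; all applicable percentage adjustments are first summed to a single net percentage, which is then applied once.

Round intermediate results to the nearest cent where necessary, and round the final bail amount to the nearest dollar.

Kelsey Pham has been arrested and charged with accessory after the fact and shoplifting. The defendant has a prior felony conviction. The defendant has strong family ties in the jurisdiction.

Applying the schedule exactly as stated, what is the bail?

Base amounts from the schedule: accessory after the fact $25100; shoplifting $7500.
Stacking rule: highest base plus 50% of each additional charge. Highest is accessory after the fact at $25100. Additional: $7500 × 50% = $3750. Combined base = $25100 + $3750 = $28850.
Net percentage adjustment: +5% −25% = −20%. $28850 × 0.8 = $23080.

$23080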